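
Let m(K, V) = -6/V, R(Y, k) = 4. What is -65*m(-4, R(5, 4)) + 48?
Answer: 291/2 ≈ 145.50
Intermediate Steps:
-65*m(-4, R(5, 4)) + 48 = -(-390)/4 + 48 = -65*(-3/2) + 48 = 195/2 + 48 = 291/2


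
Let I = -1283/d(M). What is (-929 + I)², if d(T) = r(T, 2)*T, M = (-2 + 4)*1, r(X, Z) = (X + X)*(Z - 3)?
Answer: 37810201/64 ≈ 5.9078e+5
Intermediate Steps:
r(X, Z) = 2*X*(-3 + Z) (r(X, Z) = (2*X)*(-3 + Z) = 2*X*(-3 + Z))
M = 2 (M = 2*1 = 2)
d(T) = -2*T² (d(T) = (2*T*(-3 + 2))*T = (2*T*(-1))*T = (-2*T)*T = -2*T²)
I = 1283/8 (I = -1283/((-2*2²)) = -1283/((-2*4)) = -1283/(-8) = -1283*(-⅛) = 1283/8 ≈ 160.38)
(-929 + I)² = (-929 + 1283/8)² = (-6149/8)² = 37810201/64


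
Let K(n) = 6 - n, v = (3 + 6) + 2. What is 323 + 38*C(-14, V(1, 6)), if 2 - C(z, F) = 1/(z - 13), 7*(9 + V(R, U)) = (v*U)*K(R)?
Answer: 10811/27 ≈ 400.41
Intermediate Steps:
v = 11 (v = 9 + 2 = 11)
V(R, U) = -9 + 11*U*(6 - R)/7 (V(R, U) = -9 + ((11*U)*(6 - R))/7 = -9 + (11*U*(6 - R))/7 = -9 + 11*U*(6 - R)/7)
C(z, F) = 2 - 1/(-13 + z) (C(z, F) = 2 - 1/(z - 13) = 2 - 1/(-13 + z))
323 + 38*C(-14, V(1, 6)) = 323 + 38*((-27 + 2*(-14))/(-13 - 14)) = 323 + 38*((-27 - 28)/(-27)) = 323 + 38*(-1/27*(-55)) = 323 + 38*(55/27) = 323 + 2090/27 = 10811/27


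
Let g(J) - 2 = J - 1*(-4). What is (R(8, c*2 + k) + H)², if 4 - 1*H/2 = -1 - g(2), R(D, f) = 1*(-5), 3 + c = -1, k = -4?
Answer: 441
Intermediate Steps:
c = -4 (c = -3 - 1 = -4)
R(D, f) = -5
g(J) = 6 + J (g(J) = 2 + (J - 1*(-4)) = 2 + (J + 4) = 2 + (4 + J) = 6 + J)
H = 26 (H = 8 - 2*(-1 - (6 + 2)) = 8 - 2*(-1 - 1*8) = 8 - 2*(-1 - 8) = 8 - 2*(-9) = 8 + 18 = 26)
(R(8, c*2 + k) + H)² = (-5 + 26)² = 21² = 441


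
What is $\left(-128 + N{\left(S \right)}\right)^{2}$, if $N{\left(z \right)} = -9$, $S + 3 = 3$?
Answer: $18769$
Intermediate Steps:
$S = 0$ ($S = -3 + 3 = 0$)
$\left(-128 + N{\left(S \right)}\right)^{2} = \left(-128 - 9\right)^{2} = \left(-137\right)^{2} = 18769$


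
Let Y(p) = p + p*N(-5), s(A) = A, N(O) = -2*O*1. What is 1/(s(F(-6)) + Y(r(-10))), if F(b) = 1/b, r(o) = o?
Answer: -6/661 ≈ -0.0090772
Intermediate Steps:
F(b) = 1/b
N(O) = -2*O
Y(p) = 11*p (Y(p) = p + p*(-2*(-5)) = p + p*10 = p + 10*p = 11*p)
1/(s(F(-6)) + Y(r(-10))) = 1/(1/(-6) + 11*(-10)) = 1/(-⅙ - 110) = 1/(-661/6) = -6/661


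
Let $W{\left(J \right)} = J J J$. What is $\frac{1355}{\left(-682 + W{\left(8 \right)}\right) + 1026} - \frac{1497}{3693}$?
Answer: $\frac{1240861}{1053736} \approx 1.1776$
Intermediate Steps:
$W{\left(J \right)} = J^{3}$ ($W{\left(J \right)} = J^{2} J = J^{3}$)
$\frac{1355}{\left(-682 + W{\left(8 \right)}\right) + 1026} - \frac{1497}{3693} = \frac{1355}{\left(-682 + 8^{3}\right) + 1026} - \frac{1497}{3693} = \frac{1355}{\left(-682 + 512\right) + 1026} - \frac{499}{1231} = \frac{1355}{-170 + 1026} - \frac{499}{1231} = \frac{1355}{856} - \frac{499}{1231} = \frac{1240861}{1053736}$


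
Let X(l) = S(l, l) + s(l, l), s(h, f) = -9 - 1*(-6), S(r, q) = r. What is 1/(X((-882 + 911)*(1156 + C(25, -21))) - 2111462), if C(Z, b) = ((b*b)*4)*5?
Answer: -1/1822161 ≈ -5.4880e-7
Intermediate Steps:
s(h, f) = -3 (s(h, f) = -9 + 6 = -3)
C(Z, b) = 20*b² (C(Z, b) = (b²*4)*5 = (4*b²)*5 = 20*b²)
X(l) = -3 + l (X(l) = l - 3 = -3 + l)
1/(X((-882 + 911)*(1156 + C(25, -21))) - 2111462) = 1/((-3 + (-882 + 911)*(1156 + 20*(-21)²)) - 2111462) = 1/((-3 + 29*(1156 + 20*441)) - 2111462) = 1/((-3 + 29*(1156 + 8820)) - 2111462) = 1/((-3 + 29*9976) - 2111462) = 1/((-3 + 289304) - 2111462) = 1/(289301 - 2111462) = 1/(-1822161) = -1/1822161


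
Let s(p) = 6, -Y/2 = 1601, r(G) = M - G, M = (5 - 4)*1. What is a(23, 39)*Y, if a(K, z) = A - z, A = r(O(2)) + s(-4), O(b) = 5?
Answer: 118474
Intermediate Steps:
M = 1 (M = 1*1 = 1)
r(G) = 1 - G
Y = -3202 (Y = -2*1601 = -3202)
A = 2 (A = (1 - 1*5) + 6 = (1 - 5) + 6 = -4 + 6 = 2)
a(K, z) = 2 - z
a(23, 39)*Y = (2 - 1*39)*(-3202) = (2 - 39)*(-3202) = -37*(-3202) = 118474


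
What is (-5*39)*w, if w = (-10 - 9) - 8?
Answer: 5265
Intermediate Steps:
w = -27 (w = -19 - 8 = -27)
(-5*39)*w = -5*39*(-27) = -195*(-27) = 5265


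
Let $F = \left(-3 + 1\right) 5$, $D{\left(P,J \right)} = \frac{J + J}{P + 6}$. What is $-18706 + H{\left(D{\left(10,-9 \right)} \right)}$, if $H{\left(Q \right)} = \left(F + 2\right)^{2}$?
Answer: $-18642$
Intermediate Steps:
$D{\left(P,J \right)} = \frac{2 J}{6 + P}$
$F = -10$ ($F = \left(-2\right) 5 = -10$)
$H{\left(Q \right)} = 64$ ($H{\left(Q \right)} = \left(-10 + 2\right)^{2} = \left(-8\right)^{2} = 64$)
$-18706 + H{\left(D{\left(10,-9 \right)} \right)} = -18706 + 64 = -18642$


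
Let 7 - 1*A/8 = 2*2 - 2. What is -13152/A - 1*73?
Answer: -2009/5 ≈ -401.80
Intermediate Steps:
A = 40 (A = 56 - 8*(2*2 - 2) = 56 - 8*(4 - 2) = 56 - 8*2 = 56 - 16 = 40)
-13152/A - 1*73 = -13152/40 - 1*73 = -13152/40 - 73 = -137*12/5 - 73 = -1644/5 - 73 = -2009/5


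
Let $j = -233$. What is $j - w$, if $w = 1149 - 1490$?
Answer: $108$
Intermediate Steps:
$w = -341$ ($w = 1149 - 1490 = -341$)
$j - w = -233 - -341 = -233 + 341 = 108$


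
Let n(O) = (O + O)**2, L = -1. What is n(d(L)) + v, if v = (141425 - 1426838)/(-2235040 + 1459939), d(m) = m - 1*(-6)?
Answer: 26265171/258367 ≈ 101.66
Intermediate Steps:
d(m) = 6 + m (d(m) = m + 6 = 6 + m)
v = 428471/258367 (v = -1285413/(-775101) = -1285413*(-1/775101) = 428471/258367 ≈ 1.6584)
n(O) = 4*O**2 (n(O) = (2*O)**2 = 4*O**2)
n(d(L)) + v = 4*(6 - 1)**2 + 428471/258367 = 4*5**2 + 428471/258367 = 4*25 + 428471/258367 = 100 + 428471/258367 = 26265171/258367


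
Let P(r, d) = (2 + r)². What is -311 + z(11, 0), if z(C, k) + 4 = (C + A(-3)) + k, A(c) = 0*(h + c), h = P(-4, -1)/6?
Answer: -304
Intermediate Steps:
h = ⅔ (h = (2 - 4)²/6 = (-2)²*(⅙) = 4*(⅙) = ⅔ ≈ 0.66667)
A(c) = 0 (A(c) = 0*(⅔ + c) = 0)
z(C, k) = -4 + C + k (z(C, k) = -4 + ((C + 0) + k) = -4 + (C + k) = -4 + C + k)
-311 + z(11, 0) = -311 + (-4 + 11 + 0) = -311 + 7 = -304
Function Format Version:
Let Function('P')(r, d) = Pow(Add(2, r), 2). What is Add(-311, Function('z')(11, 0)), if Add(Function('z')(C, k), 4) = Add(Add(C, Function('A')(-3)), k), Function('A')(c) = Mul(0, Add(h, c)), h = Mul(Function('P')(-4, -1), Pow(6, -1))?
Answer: -304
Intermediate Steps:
h = Rational(2, 3) (h = Mul(Pow(Add(2, -4), 2), Pow(6, -1)) = Mul(Pow(-2, 2), Rational(1, 6)) = Mul(4, Rational(1, 6)) = Rational(2, 3) ≈ 0.66667)
Function('A')(c) = 0 (Function('A')(c) = Mul(0, Add(Rational(2, 3), c)) = 0)
Function('z')(C, k) = Add(-4, C, k) (Function('z')(C, k) = Add(-4, Add(Add(C, 0), k)) = Add(-4, Add(C, k)) = Add(-4, C, k))
Add(-311, Function('z')(11, 0)) = Add(-311, Add(-4, 11, 0)) = Add(-311, 7) = -304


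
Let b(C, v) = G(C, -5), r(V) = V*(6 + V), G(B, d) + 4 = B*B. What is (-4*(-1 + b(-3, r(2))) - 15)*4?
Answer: -124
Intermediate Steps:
G(B, d) = -4 + B**2 (G(B, d) = -4 + B*B = -4 + B**2)
b(C, v) = -4 + C**2
(-4*(-1 + b(-3, r(2))) - 15)*4 = (-4*(-1 + (-4 + (-3)**2)) - 15)*4 = (-4*(-1 + (-4 + 9)) - 15)*4 = (-4*(-1 + 5) - 15)*4 = (-4*4 - 15)*4 = (-16 - 15)*4 = -31*4 = -124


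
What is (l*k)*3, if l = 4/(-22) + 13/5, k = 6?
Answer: 2394/55 ≈ 43.527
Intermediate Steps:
l = 133/55 (l = 4*(-1/22) + 13*(⅕) = -2/11 + 13/5 = 133/55 ≈ 2.4182)
(l*k)*3 = ((133/55)*6)*3 = (798/55)*3 = 2394/55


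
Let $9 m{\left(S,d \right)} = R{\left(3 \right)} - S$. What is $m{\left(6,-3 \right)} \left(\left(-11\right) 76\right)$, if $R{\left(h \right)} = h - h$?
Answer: $\frac{1672}{3} \approx 557.33$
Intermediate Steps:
$R{\left(h \right)} = 0$
$m{\left(S,d \right)} = - \frac{S}{9}$ ($m{\left(S,d \right)} = \frac{0 - S}{9} = \frac{\left(-1\right) S}{9} = - \frac{S}{9}$)
$m{\left(6,-3 \right)} \left(\left(-11\right) 76\right) = \left(- \frac{1}{9}\right) 6 \left(\left(-11\right) 76\right) = \left(- \frac{2}{3}\right) \left(-836\right) = \frac{1672}{3}$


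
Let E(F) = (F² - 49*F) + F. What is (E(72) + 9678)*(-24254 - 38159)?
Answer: -711882678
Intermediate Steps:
E(F) = F² - 48*F
(E(72) + 9678)*(-24254 - 38159) = (72*(-48 + 72) + 9678)*(-24254 - 38159) = (72*24 + 9678)*(-62413) = (1728 + 9678)*(-62413) = 11406*(-62413) = -711882678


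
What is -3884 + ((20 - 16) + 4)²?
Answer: -3820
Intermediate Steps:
-3884 + ((20 - 16) + 4)² = -3884 + (4 + 4)² = -3884 + 8² = -3884 + 64 = -3820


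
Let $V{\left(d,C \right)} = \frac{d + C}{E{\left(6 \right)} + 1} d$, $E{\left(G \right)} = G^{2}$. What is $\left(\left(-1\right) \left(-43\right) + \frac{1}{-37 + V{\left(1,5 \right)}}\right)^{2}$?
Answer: $\frac{3430679184}{1857769} \approx 1846.7$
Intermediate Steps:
$V{\left(d,C \right)} = d \left(\frac{C}{37} + \frac{d}{37}\right)$ ($V{\left(d,C \right)} = \frac{d + C}{6^{2} + 1} d = \frac{C + d}{36 + 1} d = \frac{C + d}{37} d = \left(C + d\right) \frac{1}{37} d = \left(\frac{C}{37} + \frac{d}{37}\right) d = d \left(\frac{C}{37} + \frac{d}{37}\right)$)
$\left(\left(-1\right) \left(-43\right) + \frac{1}{-37 + V{\left(1,5 \right)}}\right)^{2} = \left(\left(-1\right) \left(-43\right) + \frac{1}{-37 + \frac{1}{37} \cdot 1 \left(5 + 1\right)}\right)^{2} = \left(43 + \frac{1}{-37 + \frac{1}{37} \cdot 1 \cdot 6}\right)^{2} = \left(43 + \frac{1}{-37 + \frac{6}{37}}\right)^{2} = \left(43 + \frac{1}{- \frac{1363}{37}}\right)^{2} = \left(43 - \frac{37}{1363}\right)^{2} = \left(\frac{58572}{1363}\right)^{2} = \frac{3430679184}{1857769}$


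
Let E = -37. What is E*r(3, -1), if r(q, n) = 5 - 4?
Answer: -37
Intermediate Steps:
r(q, n) = 1
E*r(3, -1) = -37*1 = -37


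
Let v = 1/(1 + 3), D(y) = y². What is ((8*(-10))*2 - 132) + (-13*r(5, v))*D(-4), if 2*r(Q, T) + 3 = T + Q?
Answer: -526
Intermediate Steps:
v = ¼ (v = 1/4 = ¼ ≈ 0.25000)
r(Q, T) = -3/2 + Q/2 + T/2 (r(Q, T) = -3/2 + (T + Q)/2 = -3/2 + (Q + T)/2 = -3/2 + (Q/2 + T/2) = -3/2 + Q/2 + T/2)
((8*(-10))*2 - 132) + (-13*r(5, v))*D(-4) = ((8*(-10))*2 - 132) - 13*(-3/2 + (½)*5 + (½)*(¼))*(-4)² = (-80*2 - 132) - 13*(-3/2 + 5/2 + ⅛)*16 = (-160 - 132) - 13*9/8*16 = -292 - 117/8*16 = -292 - 234 = -526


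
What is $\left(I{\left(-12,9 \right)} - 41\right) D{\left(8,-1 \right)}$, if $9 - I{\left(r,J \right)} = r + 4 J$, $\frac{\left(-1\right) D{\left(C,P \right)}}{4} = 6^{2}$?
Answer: $8064$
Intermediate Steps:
$D{\left(C,P \right)} = -144$ ($D{\left(C,P \right)} = - 4 \cdot 6^{2} = \left(-4\right) 36 = -144$)
$I{\left(r,J \right)} = 9 - r - 4 J$ ($I{\left(r,J \right)} = 9 - \left(r + 4 J\right) = 9 - r - 4 J$)
$\left(I{\left(-12,9 \right)} - 41\right) D{\left(8,-1 \right)} = \left(\left(9 - -12 - 36\right) - 41\right) \left(-144\right) = \left(\left(9 + 12 - 36\right) - 41\right) \left(-144\right) = \left(-15 - 41\right) \left(-144\right) = \left(-56\right) \left(-144\right) = 8064$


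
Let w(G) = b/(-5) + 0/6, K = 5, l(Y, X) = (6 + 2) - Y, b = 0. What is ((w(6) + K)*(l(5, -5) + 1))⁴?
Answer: 160000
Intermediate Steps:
l(Y, X) = 8 - Y
w(G) = 0 (w(G) = 0/(-5) + 0/6 = 0*(-⅕) + 0*(⅙) = 0 + 0 = 0)
((w(6) + K)*(l(5, -5) + 1))⁴ = ((0 + 5)*((8 - 1*5) + 1))⁴ = (5*((8 - 5) + 1))⁴ = (5*(3 + 1))⁴ = (5*4)⁴ = 20⁴ = 160000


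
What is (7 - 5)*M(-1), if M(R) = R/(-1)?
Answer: 2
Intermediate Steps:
M(R) = -R (M(R) = R*(-1) = -R)
(7 - 5)*M(-1) = (7 - 5)*(-1*(-1)) = 2*1 = 2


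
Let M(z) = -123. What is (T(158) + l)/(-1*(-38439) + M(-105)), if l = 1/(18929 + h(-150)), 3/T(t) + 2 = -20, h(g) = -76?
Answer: -56537/15892174056 ≈ -3.5575e-6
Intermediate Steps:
T(t) = -3/22 (T(t) = 3/(-2 - 20) = 3/(-22) = 3*(-1/22) = -3/22)
l = 1/18853 (l = 1/(18929 - 76) = 1/18853 ≈ 5.3042e-5)
(T(158) + l)/(-1*(-38439) + M(-105)) = (-3/22 + 1/18853)/(-1*(-38439) - 123) = -56537/(414766*(38439 - 123)) = -56537/414766/38316 = -56537/414766*1/38316 = -56537/15892174056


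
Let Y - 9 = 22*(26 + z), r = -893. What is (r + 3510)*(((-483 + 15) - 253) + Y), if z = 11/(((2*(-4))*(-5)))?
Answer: -7010943/20 ≈ -3.5055e+5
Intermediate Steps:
z = 11/40 (z = 11/((-8*(-5))) = 11/40 ≈ 0.27500)
Y = 11741/20 (Y = 9 + 22*(26 + 11/40) = 9 + 22*(1051/40) = 9 + 11561/20 = 11741/20 ≈ 587.05)
(r + 3510)*(((-483 + 15) - 253) + Y) = (-893 + 3510)*(((-483 + 15) - 253) + 11741/20) = 2617*((-468 - 253) + 11741/20) = 2617*(-721 + 11741/20) = 2617*(-2679/20) = -7010943/20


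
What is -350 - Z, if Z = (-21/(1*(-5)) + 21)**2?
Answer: -24626/25 ≈ -985.04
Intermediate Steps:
Z = 15876/25 (Z = (-21/(-5) + 21)**2 = (-21*(-1/5) + 21)**2 = (21/5 + 21)**2 = (126/5)**2 = 15876/25 ≈ 635.04)
-350 - Z = -350 - 1*15876/25 = -350 - 15876/25 = -24626/25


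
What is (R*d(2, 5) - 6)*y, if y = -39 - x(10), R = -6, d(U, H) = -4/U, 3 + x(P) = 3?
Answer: -234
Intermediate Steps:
x(P) = 0 (x(P) = -3 + 3 = 0)
y = -39 (y = -39 - 1*0 = -39 + 0 = -39)
(R*d(2, 5) - 6)*y = (-(-24)/2 - 6)*(-39) = (-6*(-2) - 6)*(-39) = (12 - 6)*(-39) = 6*(-39) = -234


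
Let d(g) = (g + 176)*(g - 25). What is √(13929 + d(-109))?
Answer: √4951 ≈ 70.363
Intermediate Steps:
d(g) = (-25 + g)*(176 + g) (d(g) = (176 + g)*(-25 + g) = (-25 + g)*(176 + g))
√(13929 + d(-109)) = √(13929 + (-4400 + (-109)² + 151*(-109))) = √(13929 + (-4400 + 11881 - 16459)) = √(13929 - 8978) = √4951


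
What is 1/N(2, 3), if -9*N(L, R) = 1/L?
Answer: -18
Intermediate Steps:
N(L, R) = -1/(9*L)
1/N(2, 3) = 1/(-⅑/2) = 1/(-⅑*½) = 1/(-1/18) = -18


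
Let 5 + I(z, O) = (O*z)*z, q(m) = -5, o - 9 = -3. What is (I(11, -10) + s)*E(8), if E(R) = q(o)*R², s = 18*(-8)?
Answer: 434880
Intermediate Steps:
o = 6 (o = 9 - 3 = 6)
I(z, O) = -5 + O*z² (I(z, O) = -5 + (O*z)*z = -5 + O*z²)
s = -144
E(R) = -5*R²
(I(11, -10) + s)*E(8) = ((-5 - 10*11²) - 144)*(-5*8²) = ((-5 - 10*121) - 144)*(-5*64) = ((-5 - 1210) - 144)*(-320) = (-1215 - 144)*(-320) = -1359*(-320) = 434880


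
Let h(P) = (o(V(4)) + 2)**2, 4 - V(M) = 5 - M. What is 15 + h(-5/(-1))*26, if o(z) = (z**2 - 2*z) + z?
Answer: 1679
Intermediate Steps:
V(M) = -1 + M (V(M) = 4 - (5 - M) = 4 + (-5 + M) = -1 + M)
o(z) = z**2 - z
h(P) = 64 (h(P) = ((-1 + 4)*(-1 + (-1 + 4)) + 2)**2 = (3*(-1 + 3) + 2)**2 = (3*2 + 2)**2 = (6 + 2)**2 = 8**2 = 64)
15 + h(-5/(-1))*26 = 15 + 64*26 = 15 + 1664 = 1679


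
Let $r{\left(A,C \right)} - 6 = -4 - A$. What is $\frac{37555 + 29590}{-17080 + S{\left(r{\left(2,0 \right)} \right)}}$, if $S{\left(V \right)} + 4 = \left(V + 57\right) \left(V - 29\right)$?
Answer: $- \frac{67145}{18737} \approx -3.5835$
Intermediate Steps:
$r{\left(A,C \right)} = 2 - A$ ($r{\left(A,C \right)} = 6 - \left(4 + A\right) = 2 - A$)
$S{\left(V \right)} = -4 + \left(-29 + V\right) \left(57 + V\right)$ ($S{\left(V \right)} = -4 + \left(V + 57\right) \left(V - 29\right) = -4 + \left(57 + V\right) \left(-29 + V\right) = -4 + \left(-29 + V\right) \left(57 + V\right)$)
$\frac{37555 + 29590}{-17080 + S{\left(r{\left(2,0 \right)} \right)}} = \frac{37555 + 29590}{-17080 + \left(-1657 + \left(2 - 2\right)^{2} + 28 \left(2 - 2\right)\right)} = \frac{67145}{-17080 + \left(-1657 + \left(2 - 2\right)^{2} + 28 \left(2 - 2\right)\right)} = \frac{67145}{-17080 + \left(-1657 + 0^{2} + 28 \cdot 0\right)} = \frac{67145}{-17080 + \left(-1657 + 0 + 0\right)} = \frac{67145}{-17080 - 1657} = \frac{67145}{-18737} = 67145 \left(- \frac{1}{18737}\right) = - \frac{67145}{18737}$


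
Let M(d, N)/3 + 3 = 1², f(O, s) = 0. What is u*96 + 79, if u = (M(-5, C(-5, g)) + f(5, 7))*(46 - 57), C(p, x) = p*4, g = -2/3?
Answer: 6415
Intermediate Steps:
g = -⅔ (g = -2*⅓ = -⅔ ≈ -0.66667)
C(p, x) = 4*p
M(d, N) = -6 (M(d, N) = -9 + 3*1² = -9 + 3*1 = -9 + 3 = -6)
u = 66 (u = (-6 + 0)*(46 - 57) = -6*(-11) = 66)
u*96 + 79 = 66*96 + 79 = 6336 + 79 = 6415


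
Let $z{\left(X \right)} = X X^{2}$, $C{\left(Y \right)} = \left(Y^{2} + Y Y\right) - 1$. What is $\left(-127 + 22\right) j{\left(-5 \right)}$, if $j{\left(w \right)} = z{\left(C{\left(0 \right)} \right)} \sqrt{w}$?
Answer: $105 i \sqrt{5} \approx 234.79 i$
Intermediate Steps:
$C{\left(Y \right)} = -1 + 2 Y^{2}$ ($C{\left(Y \right)} = \left(Y^{2} + Y^{2}\right) - 1 = 2 Y^{2} - 1 = -1 + 2 Y^{2}$)
$z{\left(X \right)} = X^{3}$
$j{\left(w \right)} = - \sqrt{w}$ ($j{\left(w \right)} = \left(-1 + 2 \cdot 0^{2}\right)^{3} \sqrt{w} = \left(-1 + 2 \cdot 0\right)^{3} \sqrt{w} = \left(-1 + 0\right)^{3} \sqrt{w} = \left(-1\right)^{3} \sqrt{w} = - \sqrt{w}$)
$\left(-127 + 22\right) j{\left(-5 \right)} = \left(-127 + 22\right) \left(- \sqrt{-5}\right) = - 105 \left(- i \sqrt{5}\right) = 105 i \sqrt{5}$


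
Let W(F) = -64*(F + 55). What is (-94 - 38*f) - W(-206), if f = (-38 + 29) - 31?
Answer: -8238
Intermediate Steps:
f = -40 (f = -9 - 31 = -40)
W(F) = -3520 - 64*F (W(F) = -64*(55 + F) = -3520 - 64*F)
(-94 - 38*f) - W(-206) = (-94 - 38*(-40)) - (-3520 - 64*(-206)) = (-94 + 1520) - (-3520 + 13184) = 1426 - 1*9664 = 1426 - 9664 = -8238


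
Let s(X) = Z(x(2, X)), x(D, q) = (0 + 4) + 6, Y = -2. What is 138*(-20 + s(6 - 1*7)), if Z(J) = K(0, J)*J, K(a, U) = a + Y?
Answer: -5520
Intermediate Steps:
K(a, U) = -2 + a (K(a, U) = a - 2 = -2 + a)
x(D, q) = 10 (x(D, q) = 4 + 6 = 10)
Z(J) = -2*J (Z(J) = (-2 + 0)*J = -2*J)
s(X) = -20 (s(X) = -2*10 = -20)
138*(-20 + s(6 - 1*7)) = 138*(-20 - 20) = 138*(-40) = -5520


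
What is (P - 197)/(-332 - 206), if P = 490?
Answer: -293/538 ≈ -0.54461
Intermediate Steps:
(P - 197)/(-332 - 206) = (490 - 197)/(-332 - 206) = 293/(-538) = 293*(-1/538) = -293/538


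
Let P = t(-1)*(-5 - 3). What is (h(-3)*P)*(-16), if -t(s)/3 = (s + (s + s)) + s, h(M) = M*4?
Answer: -18432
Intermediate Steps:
h(M) = 4*M
t(s) = -12*s (t(s) = -3*((s + (s + s)) + s) = -3*((s + 2*s) + s) = -3*(3*s + s) = -12*s)
P = -96 (P = (-12*(-1))*(-5 - 3) = 12*(-8) = -96)
(h(-3)*P)*(-16) = ((4*(-3))*(-96))*(-16) = -12*(-96)*(-16) = 1152*(-16) = -18432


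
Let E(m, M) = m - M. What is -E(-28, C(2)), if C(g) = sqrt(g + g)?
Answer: 30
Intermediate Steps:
C(g) = sqrt(2)*sqrt(g) (C(g) = sqrt(2*g) = sqrt(2)*sqrt(g))
-E(-28, C(2)) = -(-28 - sqrt(2)*sqrt(2)) = -(-28 - 1*2) = -(-28 - 2) = -1*(-30) = 30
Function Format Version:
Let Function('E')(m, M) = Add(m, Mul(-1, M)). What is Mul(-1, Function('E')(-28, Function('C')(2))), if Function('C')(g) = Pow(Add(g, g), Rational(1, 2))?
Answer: 30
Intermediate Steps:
Function('C')(g) = Mul(Pow(2, Rational(1, 2)), Pow(g, Rational(1, 2))) (Function('C')(g) = Pow(Mul(2, g), Rational(1, 2)) = Mul(Pow(2, Rational(1, 2)), Pow(g, Rational(1, 2))))
Mul(-1, Function('E')(-28, Function('C')(2))) = Mul(-1, Add(-28, Mul(-1, Mul(Pow(2, Rational(1, 2)), Pow(2, Rational(1, 2)))))) = Mul(-1, Add(-28, Mul(-1, 2))) = Mul(-1, Add(-28, -2)) = Mul(-1, -30) = 30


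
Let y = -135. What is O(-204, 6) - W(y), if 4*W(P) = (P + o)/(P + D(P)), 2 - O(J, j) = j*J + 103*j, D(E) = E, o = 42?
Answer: 218849/360 ≈ 607.91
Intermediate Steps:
O(J, j) = 2 - 103*j - J*j (O(J, j) = 2 - (j*J + 103*j) = 2 - (J*j + 103*j) = 2 - (103*j + J*j) = 2 + (-103*j - J*j) = 2 - 103*j - J*j)
W(P) = (42 + P)/(8*P) (W(P) = ((P + 42)/(P + P))/4 = ((42 + P)/((2*P)))/4 = ((42 + P)*(1/(2*P)))/4 = ((42 + P)/(2*P))/4 = (42 + P)/(8*P))
O(-204, 6) - W(y) = (2 - 103*6 - 1*(-204)*6) - (42 - 135)/(8*(-135)) = (2 - 618 + 1224) - (-1)*(-93)/(8*135) = 608 - 1*31/360 = 608 - 31/360 = 218849/360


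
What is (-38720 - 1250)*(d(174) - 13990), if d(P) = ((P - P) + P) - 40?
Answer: 553824320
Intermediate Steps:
d(P) = -40 + P (d(P) = (0 + P) - 40 = P - 40 = -40 + P)
(-38720 - 1250)*(d(174) - 13990) = (-38720 - 1250)*((-40 + 174) - 13990) = -39970*(134 - 13990) = -39970*(-13856) = 553824320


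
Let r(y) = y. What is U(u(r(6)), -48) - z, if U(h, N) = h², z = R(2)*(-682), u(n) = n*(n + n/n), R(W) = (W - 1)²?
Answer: 2446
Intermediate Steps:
R(W) = (-1 + W)²
u(n) = n*(1 + n) (u(n) = n*(n + 1) = n*(1 + n))
z = -682 (z = (-1 + 2)²*(-682) = 1²*(-682) = 1*(-682) = -682)
U(u(r(6)), -48) - z = (6*(1 + 6))² - 1*(-682) = (6*7)² + 682 = 42² + 682 = 1764 + 682 = 2446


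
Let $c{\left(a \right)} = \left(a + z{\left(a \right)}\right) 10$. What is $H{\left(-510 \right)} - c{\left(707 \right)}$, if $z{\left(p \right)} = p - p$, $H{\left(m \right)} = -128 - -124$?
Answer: $-7074$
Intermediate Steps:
$H{\left(m \right)} = -4$ ($H{\left(m \right)} = -128 + 124 = -4$)
$z{\left(p \right)} = 0$
$c{\left(a \right)} = 10 a$ ($c{\left(a \right)} = \left(a + 0\right) 10 = a 10 = 10 a$)
$H{\left(-510 \right)} - c{\left(707 \right)} = -4 - 10 \cdot 707 = -4 - 7070 = -7074$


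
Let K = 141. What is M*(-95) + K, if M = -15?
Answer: 1566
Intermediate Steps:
M*(-95) + K = -15*(-95) + 141 = 1425 + 141 = 1566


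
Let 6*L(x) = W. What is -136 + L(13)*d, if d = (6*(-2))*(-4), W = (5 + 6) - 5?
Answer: -88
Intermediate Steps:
W = 6 (W = 11 - 5 = 6)
L(x) = 1 (L(x) = (⅙)*6 = 1)
d = 48 (d = -12*(-4) = 48)
-136 + L(13)*d = -136 + 1*48 = -136 + 48 = -88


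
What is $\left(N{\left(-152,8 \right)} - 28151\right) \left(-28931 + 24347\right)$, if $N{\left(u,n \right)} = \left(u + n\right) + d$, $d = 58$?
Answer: $129438408$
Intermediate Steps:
$N{\left(u,n \right)} = 58 + n + u$ ($N{\left(u,n \right)} = \left(u + n\right) + 58 = \left(n + u\right) + 58 = 58 + n + u$)
$\left(N{\left(-152,8 \right)} - 28151\right) \left(-28931 + 24347\right) = \left(\left(58 + 8 - 152\right) - 28151\right) \left(-28931 + 24347\right) = \left(-86 - 28151\right) \left(-4584\right) = \left(-28237\right) \left(-4584\right) = 129438408$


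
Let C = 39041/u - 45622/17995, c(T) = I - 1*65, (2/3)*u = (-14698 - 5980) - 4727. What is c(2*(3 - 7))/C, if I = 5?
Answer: 4114466775/244108316 ≈ 16.855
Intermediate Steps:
u = -76215/2 (u = 3*((-14698 - 5980) - 4727)/2 = 3*(-20678 - 4727)/2 = (3/2)*(-25405) = -76215/2 ≈ -38108.)
c(T) = -60 (c(T) = 5 - 1*65 = 5 - 65 = -60)
C = -976433264/274297785 (C = 39041/(-76215/2) - 45622/17995 = 39041*(-2/76215) - 45622*1/17995 = -78082/76215 - 45622/17995 = -976433264/274297785 ≈ -3.5598)
c(2*(3 - 7))/C = -60/(-976433264/274297785) = -60*(-274297785/976433264) = 4114466775/244108316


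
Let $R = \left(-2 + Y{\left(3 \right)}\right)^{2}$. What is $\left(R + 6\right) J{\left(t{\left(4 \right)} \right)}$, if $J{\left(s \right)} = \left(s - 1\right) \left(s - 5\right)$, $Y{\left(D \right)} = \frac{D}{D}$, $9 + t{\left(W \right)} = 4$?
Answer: $420$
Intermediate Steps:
$t{\left(W \right)} = -5$ ($t{\left(W \right)} = -9 + 4 = -5$)
$Y{\left(D \right)} = 1$
$J{\left(s \right)} = \left(-1 + s\right) \left(-5 + s\right)$
$R = 1$ ($R = \left(-2 + 1\right)^{2} = \left(-1\right)^{2} = 1$)
$\left(R + 6\right) J{\left(t{\left(4 \right)} \right)} = \left(1 + 6\right) \left(5 + \left(-5\right)^{2} - -30\right) = 7 \left(5 + 25 + 30\right) = 7 \cdot 60 = 420$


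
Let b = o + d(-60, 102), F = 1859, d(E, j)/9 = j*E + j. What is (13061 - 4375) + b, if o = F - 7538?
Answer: -51155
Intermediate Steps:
d(E, j) = 9*j + 9*E*j (d(E, j) = 9*(j*E + j) = 9*(E*j + j) = 9*(j + E*j) = 9*j + 9*E*j)
o = -5679 (o = 1859 - 7538 = -5679)
b = -59841 (b = -5679 + 9*102*(1 - 60) = -5679 + 9*102*(-59) = -5679 - 54162 = -59841)
(13061 - 4375) + b = (13061 - 4375) - 59841 = 8686 - 59841 = -51155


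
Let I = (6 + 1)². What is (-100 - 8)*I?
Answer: -5292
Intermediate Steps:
I = 49 (I = 7² = 49)
(-100 - 8)*I = (-100 - 8)*49 = -108*49 = -5292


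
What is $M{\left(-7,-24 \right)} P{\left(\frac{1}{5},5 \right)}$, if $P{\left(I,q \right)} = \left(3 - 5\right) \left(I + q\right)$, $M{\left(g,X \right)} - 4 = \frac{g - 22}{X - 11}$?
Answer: $- \frac{8788}{175} \approx -50.217$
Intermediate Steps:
$M{\left(g,X \right)} = 4 + \frac{-22 + g}{-11 + X}$ ($M{\left(g,X \right)} = 4 + \frac{g - 22}{X - 11} = 4 + \frac{-22 + g}{-11 + X}$)
$P{\left(I,q \right)} = - 2 I - 2 q$ ($P{\left(I,q \right)} = - 2 \left(I + q\right) = - 2 I - 2 q$)
$M{\left(-7,-24 \right)} P{\left(\frac{1}{5},5 \right)} = \frac{-66 - 7 + 4 \left(-24\right)}{-11 - 24} \left(- \frac{2}{5} - 10\right) = \frac{-66 - 7 - 96}{-35} \left(\left(-2\right) \frac{1}{5} - 10\right) = \left(- \frac{1}{35}\right) \left(-169\right) \left(- \frac{2}{5} - 10\right) = \frac{169}{35} \left(- \frac{52}{5}\right) = - \frac{8788}{175}$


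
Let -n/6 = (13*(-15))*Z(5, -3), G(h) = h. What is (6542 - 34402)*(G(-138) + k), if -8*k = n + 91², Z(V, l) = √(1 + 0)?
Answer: 73515575/2 ≈ 3.6758e+7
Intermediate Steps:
Z(V, l) = 1 (Z(V, l) = √1 = 1)
n = 1170 (n = -6*13*(-15) = -(-1170) = -6*(-195) = 1170)
k = -9451/8 (k = -(1170 + 91²)/8 = -(1170 + 8281)/8 = -⅛*9451 = -9451/8 ≈ -1181.4)
(6542 - 34402)*(G(-138) + k) = (6542 - 34402)*(-138 - 9451/8) = -27860*(-10555/8) = 73515575/2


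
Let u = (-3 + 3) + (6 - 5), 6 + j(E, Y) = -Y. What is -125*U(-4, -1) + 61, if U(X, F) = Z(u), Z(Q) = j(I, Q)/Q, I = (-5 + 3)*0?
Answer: 936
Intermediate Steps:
I = 0 (I = -2*0 = 0)
j(E, Y) = -6 - Y
u = 1 (u = 0 + 1 = 1)
Z(Q) = (-6 - Q)/Q
U(X, F) = -7 (U(X, F) = (-6 - 1*1)/1 = 1*(-6 - 1) = 1*(-7) = -7)
-125*U(-4, -1) + 61 = -125*(-7) + 61 = 875 + 61 = 936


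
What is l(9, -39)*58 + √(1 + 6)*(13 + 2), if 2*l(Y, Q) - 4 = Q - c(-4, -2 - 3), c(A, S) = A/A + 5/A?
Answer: -4031/4 + 15*√7 ≈ -968.06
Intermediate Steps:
c(A, S) = 1 + 5/A
l(Y, Q) = 17/8 + Q/2 (l(Y, Q) = 2 + (Q - (5 - 4)/(-4))/2 = 2 + (Q - (-1)/4)/2 = 2 + (Q - 1*(-¼))/2 = 2 + (Q + ¼)/2 = 2 + (¼ + Q)/2 = 2 + (⅛ + Q/2) = 17/8 + Q/2)
l(9, -39)*58 + √(1 + 6)*(13 + 2) = (17/8 + (½)*(-39))*58 + √(1 + 6)*(13 + 2) = (17/8 - 39/2)*58 + √7*15 = -139/8*58 + 15*√7 = -4031/4 + 15*√7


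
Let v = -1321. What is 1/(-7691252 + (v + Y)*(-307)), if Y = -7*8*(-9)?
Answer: -1/7440433 ≈ -1.3440e-7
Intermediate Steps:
Y = 504 (Y = -56*(-9) = 504)
1/(-7691252 + (v + Y)*(-307)) = 1/(-7691252 + (-1321 + 504)*(-307)) = 1/(-7691252 - 817*(-307)) = 1/(-7691252 + 250819) = 1/(-7440433) = -1/7440433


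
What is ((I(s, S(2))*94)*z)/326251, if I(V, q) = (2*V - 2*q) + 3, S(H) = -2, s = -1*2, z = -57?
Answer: -16074/326251 ≈ -0.049269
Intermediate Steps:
s = -2
I(V, q) = 3 - 2*q + 2*V (I(V, q) = (-2*q + 2*V) + 3 = 3 - 2*q + 2*V)
((I(s, S(2))*94)*z)/326251 = (((3 - 2*(-2) + 2*(-2))*94)*(-57))/326251 = (((3 + 4 - 4)*94)*(-57))*(1/326251) = ((3*94)*(-57))*(1/326251) = (282*(-57))*(1/326251) = -16074*1/326251 = -16074/326251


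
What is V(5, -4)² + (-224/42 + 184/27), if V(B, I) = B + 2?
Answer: 1363/27 ≈ 50.482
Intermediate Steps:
V(B, I) = 2 + B
V(5, -4)² + (-224/42 + 184/27) = (2 + 5)² + (-224/42 + 184/27) = 7² + (-224*1/42 + 184*(1/27)) = 49 + (-16/3 + 184/27) = 49 + 40/27 = 1363/27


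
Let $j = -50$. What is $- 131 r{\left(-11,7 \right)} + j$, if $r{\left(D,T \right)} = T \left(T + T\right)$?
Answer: $-12888$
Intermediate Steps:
$r{\left(D,T \right)} = 2 T^{2}$ ($r{\left(D,T \right)} = T 2 T = 2 T^{2}$)
$- 131 r{\left(-11,7 \right)} + j = - 131 \cdot 2 \cdot 7^{2} - 50 = - 131 \cdot 2 \cdot 49 - 50 = \left(-131\right) 98 - 50 = -12838 - 50 = -12888$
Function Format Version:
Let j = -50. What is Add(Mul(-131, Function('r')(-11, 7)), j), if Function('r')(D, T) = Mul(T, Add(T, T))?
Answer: -12888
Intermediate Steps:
Function('r')(D, T) = Mul(2, Pow(T, 2)) (Function('r')(D, T) = Mul(T, Mul(2, T)) = Mul(2, Pow(T, 2)))
Add(Mul(-131, Function('r')(-11, 7)), j) = Add(Mul(-131, Mul(2, Pow(7, 2))), -50) = Add(Mul(-131, Mul(2, 49)), -50) = Add(Mul(-131, 98), -50) = Add(-12838, -50) = -12888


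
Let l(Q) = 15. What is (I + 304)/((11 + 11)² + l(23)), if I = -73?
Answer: 231/499 ≈ 0.46293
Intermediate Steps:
(I + 304)/((11 + 11)² + l(23)) = (-73 + 304)/((11 + 11)² + 15) = 231/(22² + 15) = 231/(484 + 15) = 231/499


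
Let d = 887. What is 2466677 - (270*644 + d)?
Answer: 2291910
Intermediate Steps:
2466677 - (270*644 + d) = 2466677 - (270*644 + 887) = 2466677 - (173880 + 887) = 2466677 - 1*174767 = 2466677 - 174767 = 2291910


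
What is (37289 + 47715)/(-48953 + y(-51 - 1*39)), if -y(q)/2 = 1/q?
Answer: -956295/550721 ≈ -1.7364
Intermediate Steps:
y(q) = -2/q
(37289 + 47715)/(-48953 + y(-51 - 1*39)) = (37289 + 47715)/(-48953 - 2/(-51 - 1*39)) = 85004/(-48953 - 2/(-51 - 39)) = 85004/(-48953 - 2/(-90)) = 85004/(-48953 - 2*(-1/90)) = 85004/(-48953 + 1/45) = 85004/(-2202884/45) = 85004*(-45/2202884) = -956295/550721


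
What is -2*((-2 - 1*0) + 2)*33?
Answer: 0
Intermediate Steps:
-2*((-2 - 1*0) + 2)*33 = -2*((-2 + 0) + 2)*33 = -2*(-2 + 2)*33 = -0*33 = -2*0*33 = 0*33 = 0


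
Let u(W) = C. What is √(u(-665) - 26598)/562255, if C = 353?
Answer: I*√26245/562255 ≈ 0.00028813*I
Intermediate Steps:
u(W) = 353
√(u(-665) - 26598)/562255 = √(353 - 26598)/562255 = √(-26245)*(1/562255) = (I*√26245)*(1/562255) = I*√26245/562255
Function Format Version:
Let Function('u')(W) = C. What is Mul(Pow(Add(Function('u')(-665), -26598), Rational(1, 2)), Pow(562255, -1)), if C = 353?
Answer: Mul(Rational(1, 562255), I, Pow(26245, Rational(1, 2))) ≈ Mul(0.00028813, I)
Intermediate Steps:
Function('u')(W) = 353
Mul(Pow(Add(Function('u')(-665), -26598), Rational(1, 2)), Pow(562255, -1)) = Mul(Pow(Add(353, -26598), Rational(1, 2)), Pow(562255, -1)) = Mul(Pow(-26245, Rational(1, 2)), Rational(1, 562255)) = Mul(Mul(I, Pow(26245, Rational(1, 2))), Rational(1, 562255)) = Mul(Rational(1, 562255), I, Pow(26245, Rational(1, 2)))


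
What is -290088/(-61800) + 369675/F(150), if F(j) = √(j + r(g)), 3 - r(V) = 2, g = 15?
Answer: 12087/2575 + 369675*√151/151 ≈ 30088.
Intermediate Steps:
r(V) = 1 (r(V) = 3 - 1*2 = 3 - 2 = 1)
F(j) = √(1 + j) (F(j) = √(j + 1) = √(1 + j))
-290088/(-61800) + 369675/F(150) = -290088/(-61800) + 369675/(√(1 + 150)) = -290088*(-1/61800) + 369675/(√151) = 12087/2575 + 369675*(√151/151) = 12087/2575 + 369675*√151/151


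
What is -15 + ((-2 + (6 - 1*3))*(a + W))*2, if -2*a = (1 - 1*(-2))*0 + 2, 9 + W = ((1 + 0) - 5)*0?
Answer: -35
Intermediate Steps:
W = -9 (W = -9 + ((1 + 0) - 5)*0 = -9 + (1 - 5)*0 = -9 - 4*0 = -9 + 0 = -9)
a = -1 (a = -((1 - 1*(-2))*0 + 2)/2 = -((1 + 2)*0 + 2)/2 = -(3*0 + 2)/2 = -(0 + 2)/2 = -1/2*2 = -1)
-15 + ((-2 + (6 - 1*3))*(a + W))*2 = -15 + ((-2 + (6 - 1*3))*(-1 - 9))*2 = -15 + ((-2 + (6 - 3))*(-10))*2 = -15 + ((-2 + 3)*(-10))*2 = -15 + (1*(-10))*2 = -15 - 10*2 = -15 - 20 = -35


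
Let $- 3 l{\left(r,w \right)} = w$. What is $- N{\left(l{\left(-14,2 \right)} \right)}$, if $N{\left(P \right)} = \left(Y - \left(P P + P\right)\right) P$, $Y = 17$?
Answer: $\frac{310}{27} \approx 11.481$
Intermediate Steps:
$l{\left(r,w \right)} = - \frac{w}{3}$
$N{\left(P \right)} = P \left(17 - P - P^{2}\right)$ ($N{\left(P \right)} = \left(17 - \left(P P + P\right)\right) P = \left(17 - \left(P^{2} + P\right)\right) P = \left(17 - \left(P + P^{2}\right)\right) P = \left(17 - P - P^{2}\right) P = P \left(17 - P - P^{2}\right)$)
$- N{\left(l{\left(-14,2 \right)} \right)} = - \left(- \frac{1}{3}\right) 2 \left(17 - \left(- \frac{1}{3}\right) 2 - \left(\left(- \frac{1}{3}\right) 2\right)^{2}\right) = - \frac{\left(-2\right) \left(17 - - \frac{2}{3} - \left(- \frac{2}{3}\right)^{2}\right)}{3} = - \frac{\left(-2\right) \left(17 + \frac{2}{3} - \frac{4}{9}\right)}{3} = - \frac{\left(-2\right) 155}{3 \cdot 9} = \left(-1\right) \left(- \frac{310}{27}\right) = \frac{310}{27}$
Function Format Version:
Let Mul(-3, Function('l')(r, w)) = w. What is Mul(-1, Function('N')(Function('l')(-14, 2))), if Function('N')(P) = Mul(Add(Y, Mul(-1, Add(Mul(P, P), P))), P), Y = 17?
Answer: Rational(310, 27) ≈ 11.481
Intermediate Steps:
Function('l')(r, w) = Mul(Rational(-1, 3), w)
Function('N')(P) = Mul(P, Add(17, Mul(-1, P), Mul(-1, Pow(P, 2)))) (Function('N')(P) = Mul(Add(17, Mul(-1, Add(Mul(P, P), P))), P) = Mul(Add(17, Mul(-1, Add(Pow(P, 2), P))), P) = Mul(Add(17, Mul(-1, Add(P, Pow(P, 2)))), P) = Mul(Add(17, Add(Mul(-1, P), Mul(-1, Pow(P, 2)))), P) = Mul(Add(17, Mul(-1, P), Mul(-1, Pow(P, 2))), P) = Mul(P, Add(17, Mul(-1, P), Mul(-1, Pow(P, 2)))))
Mul(-1, Function('N')(Function('l')(-14, 2))) = Mul(-1, Mul(Mul(Rational(-1, 3), 2), Add(17, Mul(-1, Mul(Rational(-1, 3), 2)), Mul(-1, Pow(Mul(Rational(-1, 3), 2), 2))))) = Mul(-1, Mul(Rational(-2, 3), Add(17, Mul(-1, Rational(-2, 3)), Mul(-1, Pow(Rational(-2, 3), 2))))) = Mul(-1, Mul(Rational(-2, 3), Add(17, Rational(2, 3), Mul(-1, Rational(4, 9))))) = Mul(-1, Mul(Rational(-2, 3), Add(17, Rational(2, 3), Rational(-4, 9)))) = Mul(-1, Mul(Rational(-2, 3), Rational(155, 9))) = Mul(-1, Rational(-310, 27)) = Rational(310, 27)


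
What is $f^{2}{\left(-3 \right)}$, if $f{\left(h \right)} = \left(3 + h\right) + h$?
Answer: $9$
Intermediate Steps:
$f{\left(h \right)} = 3 + 2 h$
$f^{2}{\left(-3 \right)} = \left(3 + 2 \left(-3\right)\right)^{2} = \left(3 - 6\right)^{2} = \left(-3\right)^{2} = 9$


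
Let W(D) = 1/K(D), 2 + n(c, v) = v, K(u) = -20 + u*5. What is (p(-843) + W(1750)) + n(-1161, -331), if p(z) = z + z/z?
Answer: -10257749/8730 ≈ -1175.0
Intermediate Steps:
K(u) = -20 + 5*u
n(c, v) = -2 + v
W(D) = 1/(-20 + 5*D)
p(z) = 1 + z (p(z) = z + 1 = 1 + z)
(p(-843) + W(1750)) + n(-1161, -331) = ((1 - 843) + 1/(5*(-4 + 1750))) + (-2 - 331) = (-842 + (⅕)/1746) - 333 = (-842 + (⅕)*(1/1746)) - 333 = (-842 + 1/8730) - 333 = -7350659/8730 - 333 = -10257749/8730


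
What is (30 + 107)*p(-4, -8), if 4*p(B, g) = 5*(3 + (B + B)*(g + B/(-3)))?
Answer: 115765/12 ≈ 9647.1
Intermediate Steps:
p(B, g) = 15/4 + 5*B*(g - B/3)/2 (p(B, g) = (5*(3 + (B + B)*(g + B/(-3))))/4 = (5*(3 + (2*B)*(g + B*(-⅓))))/4 = (5*(3 + (2*B)*(g - B/3)))/4 = (5*(3 + 2*B*(g - B/3)))/4 = (15 + 10*B*(g - B/3))/4 = 15/4 + 5*B*(g - B/3)/2)
(30 + 107)*p(-4, -8) = (30 + 107)*(15/4 - ⅚*(-4)² + (5/2)*(-4)*(-8)) = 137*(15/4 - ⅚*16 + 80) = 137*(15/4 - 40/3 + 80) = 137*(845/12) = 115765/12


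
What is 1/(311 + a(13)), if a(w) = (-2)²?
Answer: 1/315 ≈ 0.0031746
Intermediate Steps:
a(w) = 4
1/(311 + a(13)) = 1/(311 + 4) = 1/315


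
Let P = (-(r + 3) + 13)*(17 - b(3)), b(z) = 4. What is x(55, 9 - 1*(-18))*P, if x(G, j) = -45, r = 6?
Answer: -2340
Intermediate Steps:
P = 52 (P = (-(6 + 3) + 13)*(17 - 1*4) = (-1*9 + 13)*(17 - 4) = (-9 + 13)*13 = 4*13 = 52)
x(55, 9 - 1*(-18))*P = -45*52 = -2340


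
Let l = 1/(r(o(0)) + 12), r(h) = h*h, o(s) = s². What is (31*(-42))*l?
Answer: -217/2 ≈ -108.50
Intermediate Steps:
r(h) = h²
l = 1/12 (l = 1/((0²)² + 12) = 1/(0² + 12) = 1/(0 + 12) = 1/12 ≈ 0.083333)
(31*(-42))*l = (31*(-42))*(1/12) = -1302*1/12 = -217/2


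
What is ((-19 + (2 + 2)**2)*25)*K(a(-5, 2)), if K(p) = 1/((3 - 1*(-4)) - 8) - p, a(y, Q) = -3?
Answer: -150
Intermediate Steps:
K(p) = -1 - p (K(p) = 1/((3 + 4) - 8) - p = 1/(7 - 8) - p = 1/(-1) - p = -1 - p)
((-19 + (2 + 2)**2)*25)*K(a(-5, 2)) = ((-19 + (2 + 2)**2)*25)*(-1 - 1*(-3)) = ((-19 + 4**2)*25)*(-1 + 3) = ((-19 + 16)*25)*2 = -3*25*2 = -75*2 = -150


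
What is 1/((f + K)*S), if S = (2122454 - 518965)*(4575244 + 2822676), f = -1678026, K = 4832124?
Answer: 1/37415434986811122240 ≈ 2.6727e-20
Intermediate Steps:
S = 11862483342880 (S = 1603489*7397920 = 11862483342880)
1/((f + K)*S) = 1/((-1678026 + 4832124)*11862483342880) = (1/11862483342880)/3154098 = (1/3154098)*(1/11862483342880) = 1/37415434986811122240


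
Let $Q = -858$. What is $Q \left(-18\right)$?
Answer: $15444$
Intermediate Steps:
$Q \left(-18\right) = \left(-858\right) \left(-18\right) = 15444$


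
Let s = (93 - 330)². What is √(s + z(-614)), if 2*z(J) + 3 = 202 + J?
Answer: √223846/2 ≈ 236.56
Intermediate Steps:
z(J) = 199/2 + J/2 (z(J) = -3/2 + (202 + J)/2 = -3/2 + (101 + J/2) = 199/2 + J/2)
s = 56169 (s = (-237)² = 56169)
√(s + z(-614)) = √(56169 + (199/2 + (½)*(-614))) = √(56169 + (199/2 - 307)) = √(56169 - 415/2) = √(111923/2) = √223846/2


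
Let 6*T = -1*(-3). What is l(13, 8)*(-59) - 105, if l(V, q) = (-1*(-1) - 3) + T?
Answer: -33/2 ≈ -16.500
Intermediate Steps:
T = 1/2 (T = (-1*(-3))/6 = (1/6)*3 = 1/2 ≈ 0.50000)
l(V, q) = -3/2 (l(V, q) = (-1*(-1) - 3) + 1/2 = (1 - 3) + 1/2 = -2 + 1/2 = -3/2)
l(13, 8)*(-59) - 105 = -3/2*(-59) - 105 = 177/2 - 105 = -33/2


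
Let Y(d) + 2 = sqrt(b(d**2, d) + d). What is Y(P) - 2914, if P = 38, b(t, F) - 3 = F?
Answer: -2916 + sqrt(79) ≈ -2907.1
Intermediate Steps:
b(t, F) = 3 + F
Y(d) = -2 + sqrt(3 + 2*d) (Y(d) = -2 + sqrt((3 + d) + d) = -2 + sqrt(3 + 2*d))
Y(P) - 2914 = (-2 + sqrt(3 + 2*38)) - 2914 = (-2 + sqrt(3 + 76)) - 2914 = (-2 + sqrt(79)) - 2914 = -2916 + sqrt(79)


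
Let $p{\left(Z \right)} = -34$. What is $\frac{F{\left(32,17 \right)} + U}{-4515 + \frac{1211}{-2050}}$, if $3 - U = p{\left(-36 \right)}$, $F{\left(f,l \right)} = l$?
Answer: $- \frac{110700}{9256961} \approx -0.011959$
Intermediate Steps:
$U = 37$ ($U = 3 - -34 = 3 + 34 = 37$)
$\frac{F{\left(32,17 \right)} + U}{-4515 + \frac{1211}{-2050}} = \frac{17 + 37}{-4515 + \frac{1211}{-2050}} = \frac{54}{-4515 + 1211 \left(- \frac{1}{2050}\right)} = \frac{54}{-4515 - \frac{1211}{2050}} = \frac{54}{- \frac{9256961}{2050}} = 54 \left(- \frac{2050}{9256961}\right) = - \frac{110700}{9256961}$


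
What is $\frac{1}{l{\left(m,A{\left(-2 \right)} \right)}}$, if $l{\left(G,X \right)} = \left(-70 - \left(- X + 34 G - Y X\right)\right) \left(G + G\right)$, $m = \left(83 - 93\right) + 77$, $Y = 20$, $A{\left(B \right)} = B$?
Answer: $- \frac{1}{320260} \approx -3.1225 \cdot 10^{-6}$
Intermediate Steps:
$m = 67$ ($m = -10 + 77 = 67$)
$l{\left(G,X \right)} = 2 G \left(-70 - 34 G + 21 X\right)$ ($l{\left(G,X \right)} = \left(-70 + \left(20 X - \left(- X + 34 G\right)\right)\right) \left(G + G\right) = \left(-70 + \left(20 X - \left(- X + 34 G\right)\right)\right) 2 G = \left(-70 - \left(- 21 X + 34 G\right)\right) 2 G = \left(-70 - 34 G + 21 X\right) 2 G = 2 G \left(-70 - 34 G + 21 X\right)$)
$\frac{1}{l{\left(m,A{\left(-2 \right)} \right)}} = \frac{1}{2 \cdot 67 \left(-70 - 2278 + 21 \left(-2\right)\right)} = \frac{1}{2 \cdot 67 \left(-70 - 2278 - 42\right)} = \frac{1}{2 \cdot 67 \left(-2390\right)} = \frac{1}{-320260} = - \frac{1}{320260}$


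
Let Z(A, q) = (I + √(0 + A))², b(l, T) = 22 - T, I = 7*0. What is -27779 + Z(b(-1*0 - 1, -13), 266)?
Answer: -27744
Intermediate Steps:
I = 0
Z(A, q) = A (Z(A, q) = (0 + √(0 + A))² = (0 + √A)² = (√A)² = A)
-27779 + Z(b(-1*0 - 1, -13), 266) = -27779 + (22 - 1*(-13)) = -27779 + (22 + 13) = -27779 + 35 = -27744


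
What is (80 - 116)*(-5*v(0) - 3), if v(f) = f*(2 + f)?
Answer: 108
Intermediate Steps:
(80 - 116)*(-5*v(0) - 3) = (80 - 116)*(-0*(2 + 0) - 3) = -36*(-0*2 - 3) = -36*(-5*0 - 3) = -36*(0 - 3) = -36*(-3) = 108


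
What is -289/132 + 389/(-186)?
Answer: -5839/1364 ≈ -4.2808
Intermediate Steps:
-289/132 + 389/(-186) = -289*1/132 + 389*(-1/186) = -289/132 - 389/186 = -5839/1364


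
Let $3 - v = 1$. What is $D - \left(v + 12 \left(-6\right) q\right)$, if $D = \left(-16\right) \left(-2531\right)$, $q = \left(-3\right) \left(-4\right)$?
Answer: $41358$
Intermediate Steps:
$v = 2$ ($v = 3 - 1 = 2$)
$q = 12$
$D = 40496$
$D - \left(v + 12 \left(-6\right) q\right) = 40496 - \left(2 + 12 \left(-6\right) 12\right) = 40496 - \left(2 - 864\right) = 40496 - -862 = 40496 + 862 = 41358$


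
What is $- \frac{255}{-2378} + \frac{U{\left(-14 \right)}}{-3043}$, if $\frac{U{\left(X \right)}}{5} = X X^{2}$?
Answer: $\frac{33402125}{7236254} \approx 4.6159$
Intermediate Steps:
$U{\left(X \right)} = 5 X^{3}$ ($U{\left(X \right)} = 5 X X^{2} = 5 X^{3}$)
$- \frac{255}{-2378} + \frac{U{\left(-14 \right)}}{-3043} = - \frac{255}{-2378} + \frac{5 \left(-14\right)^{3}}{-3043} = \left(-255\right) \left(- \frac{1}{2378}\right) + 5 \left(-2744\right) \left(- \frac{1}{3043}\right) = \frac{255}{2378} - - \frac{13720}{3043} = \frac{255}{2378} + \frac{13720}{3043} = \frac{33402125}{7236254}$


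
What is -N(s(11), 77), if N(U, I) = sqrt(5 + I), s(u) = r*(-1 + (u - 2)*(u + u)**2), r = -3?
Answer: -sqrt(82) ≈ -9.0554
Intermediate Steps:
s(u) = 3 - 12*u**2*(-2 + u) (s(u) = -3*(-1 + (u - 2)*(u + u)**2) = -3*(-1 + (-2 + u)*(2*u)**2) = -3*(-1 + (-2 + u)*(4*u**2)) = -3*(-1 + 4*u**2*(-2 + u)) = 3 - 12*u**2*(-2 + u))
-N(s(11), 77) = -sqrt(5 + 77) = -sqrt(82)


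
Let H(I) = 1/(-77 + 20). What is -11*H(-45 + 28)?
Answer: 11/57 ≈ 0.19298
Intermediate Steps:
H(I) = -1/57 (H(I) = 1/(-57) = -1/57)
-11*H(-45 + 28) = -11*(-1/57) = 11/57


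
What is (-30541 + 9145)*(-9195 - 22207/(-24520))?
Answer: 1205874243357/6130 ≈ 1.9672e+8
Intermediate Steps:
(-30541 + 9145)*(-9195 - 22207/(-24520)) = -21396*(-9195 - 22207*(-1/24520)) = -21396*(-9195 + 22207/24520) = -21396*(-225439193/24520) = 1205874243357/6130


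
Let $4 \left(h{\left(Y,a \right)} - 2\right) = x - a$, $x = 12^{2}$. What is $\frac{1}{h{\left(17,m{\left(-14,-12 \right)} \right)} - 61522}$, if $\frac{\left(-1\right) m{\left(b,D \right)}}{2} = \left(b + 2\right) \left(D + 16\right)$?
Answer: $- \frac{1}{61508} \approx -1.6258 \cdot 10^{-5}$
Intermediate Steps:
$x = 144$
$m{\left(b,D \right)} = - 2 \left(2 + b\right) \left(16 + D\right)$ ($m{\left(b,D \right)} = - 2 \left(b + 2\right) \left(D + 16\right) = - 2 \left(2 + b\right) \left(16 + D\right)$)
$h{\left(Y,a \right)} = 38 - \frac{a}{4}$ ($h{\left(Y,a \right)} = 2 + \frac{144 - a}{4} = 2 - \left(-36 + \frac{a}{4}\right) = 38 - \frac{a}{4}$)
$\frac{1}{h{\left(17,m{\left(-14,-12 \right)} \right)} - 61522} = \frac{1}{\left(38 - \frac{-64 - -448 - -48 - \left(-24\right) \left(-14\right)}{4}\right) - 61522} = \frac{1}{\left(38 - \frac{-64 + 448 + 48 - 336}{4}\right) - 61522} = \frac{1}{\left(38 - 24\right) - 61522} = \frac{1}{14 - 61522} = \frac{1}{-61508} = - \frac{1}{61508}$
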